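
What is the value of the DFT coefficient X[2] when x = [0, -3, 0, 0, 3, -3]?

X[2] = Σ(n=0 to 5) x[n] · ω_6^(2n) where ω_6 = e^(-2πi/6)
= (0)·ω_6^0 + (-3)·ω_6^2 + (0)·ω_6^4 + (0)·ω_6^6 + (3)·ω_6^8 + (-3)·ω_6^10

X[2] = 1.5000-2.5981i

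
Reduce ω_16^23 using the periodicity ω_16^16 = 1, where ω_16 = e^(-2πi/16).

Since ω_16^16 = 1, powers reduce modulo 16.
23 mod 16 = 7
So ω_16^23 = ω_16^7 = e^(-2πi·7/16)

ω_16^23 = ω_16^7 = -0.9239-0.3827i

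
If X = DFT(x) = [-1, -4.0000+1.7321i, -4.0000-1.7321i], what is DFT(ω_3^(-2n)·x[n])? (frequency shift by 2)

Modulation property: DFT(ω_3^(-2n)·x[n]) = X[(k-2) mod 3], so circularly shift X by 2 positions.

X[k-2] = [-4.0000+1.7321i, -4.0000-1.7321i, -1]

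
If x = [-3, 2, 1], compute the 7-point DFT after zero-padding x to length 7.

Original 3-point DFT: [0, -4.5000-0.8660i, -4.5000+0.8660i]
Zero-padded 7-point DFT provides frequency interpolation.

DFT_7([x, 0, ...]) = [0, -1.9755-2.5386i, -4.3460-1.5160i, -4.1784-0.0859i, -4.1784+0.0859i, -4.3460+1.5160i, -1.9755+2.5386i]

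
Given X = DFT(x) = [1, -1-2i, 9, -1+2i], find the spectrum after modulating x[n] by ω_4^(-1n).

Modulation property: DFT(ω_4^(-1n)·x[n]) = X[(k-1) mod 4], so circularly shift X by 1 positions.

X[k-1] = [-1+2i, 1, -1-2i, 9]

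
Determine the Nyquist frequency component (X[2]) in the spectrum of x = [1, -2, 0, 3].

X[2] = Σ(n=0 to 3) x[n] · ω_4^(2n) where ω_4 = e^(-2πi/4)
= (1)·ω_4^0 + (-2)·ω_4^2 + (0)·ω_4^4 + (3)·ω_4^6

X[2] = 0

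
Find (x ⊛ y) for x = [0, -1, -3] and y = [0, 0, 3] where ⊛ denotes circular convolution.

(x ⊛ y)[n] = Σ(m=0 to 2) x[m] · y[(n-m) mod 3]

Computing each output sample:
(x ⊛ y)[0] = -3
(x ⊛ y)[1] = -9
(x ⊛ y)[2] = 0

x ⊛ y = [-3, -9, 0]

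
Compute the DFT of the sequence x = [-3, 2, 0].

X[k] = Σ(n=0 to 2) x[n] · ω_3^(nk)
where ω_3 = e^(-2πi/3)

Computing each X[k]:
X[0] = -1
X[1] = -4.0000-1.7321i
X[2] = -4.0000+1.7321i

X = [-1, -4.0000-1.7321i, -4.0000+1.7321i]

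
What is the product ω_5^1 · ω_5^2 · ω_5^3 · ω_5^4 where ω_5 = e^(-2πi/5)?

The primitive 5th roots of unity are ω_5^k for k coprime to 5: k ∈ {1, 2, 3, 4}
Their product equals the constant term of the cyclotomic polynomial Φ_5(x) up to sign.
For n ≥ 3, the product of all primitive nth roots of unity is 1. (For n=1 it is 1; for n=2 it is -1.)

1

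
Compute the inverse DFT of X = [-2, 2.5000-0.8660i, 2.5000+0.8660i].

x[n] = (1/3) Σ(k=0 to 2) X[k] · e^(2πikn/3)

Computing each x[n]:
x[0] = 1
x[1] = -1
x[2] = -2

x = [1, -1, -2]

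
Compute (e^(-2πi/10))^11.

Since ω_10^10 = 1, powers reduce modulo 10.
11 mod 10 = 1
So ω_10^11 = ω_10^1 = e^(-2πi·1/10)

ω_10^11 = ω_10^1 = 0.8090-0.5878i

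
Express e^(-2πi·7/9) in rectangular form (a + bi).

ω_9^7 = e^(-2πi·7/9)
= cos(-2π·7/9) + i·sin(-2π·7/9)
= cos(-14π/9) + i·sin(-14π/9)

ω_9^7 = cos(-14π/9) + i·sin(-14π/9) = 0.1736+0.9848i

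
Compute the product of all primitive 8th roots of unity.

The primitive 8th roots of unity are ω_8^k for k coprime to 8: k ∈ {1, 3, 5, 7}
Their product equals the constant term of the cyclotomic polynomial Φ_8(x) up to sign.
For n ≥ 3, the product of all primitive nth roots of unity is 1. (For n=1 it is 1; for n=2 it is -1.)

1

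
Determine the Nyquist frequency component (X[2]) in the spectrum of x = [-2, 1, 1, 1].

X[2] = Σ(n=0 to 3) x[n] · ω_4^(2n) where ω_4 = e^(-2πi/4)
= (-2)·ω_4^0 + (1)·ω_4^2 + (1)·ω_4^4 + (1)·ω_4^6

X[2] = -3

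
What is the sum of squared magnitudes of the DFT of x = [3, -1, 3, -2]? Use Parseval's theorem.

Parseval: Σ|x[n]|² = (1/N)Σ|X[k]|², so Σ|X[k]|² = N·Σ|x[n]|² = 4·23.0000

Σ|X[k]|² = N·Σ|x[n]|² = 4·23.0000 = 92.0000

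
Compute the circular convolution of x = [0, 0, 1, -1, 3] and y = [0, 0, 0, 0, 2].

(x ⊛ y)[n] = Σ(m=0 to 4) x[m] · y[(n-m) mod 5]

Computing each output sample:
(x ⊛ y)[0] = 0
(x ⊛ y)[1] = 2
(x ⊛ y)[2] = -2
(x ⊛ y)[3] = 6
(x ⊛ y)[4] = 0

x ⊛ y = [0, 2, -2, 6, 0]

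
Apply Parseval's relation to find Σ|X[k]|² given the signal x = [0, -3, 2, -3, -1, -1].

Parseval: Σ|x[n]|² = (1/N)Σ|X[k]|², so Σ|X[k]|² = N·Σ|x[n]|² = 6·24.0000

Σ|X[k]|² = N·Σ|x[n]|² = 6·24.0000 = 144.0000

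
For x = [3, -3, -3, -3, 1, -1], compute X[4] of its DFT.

X[4] = Σ(n=0 to 5) x[n] · ω_6^(4n) where ω_6 = e^(-2πi/6)
= (3)·ω_6^0 + (-3)·ω_6^4 + (-3)·ω_6^8 + (-3)·ω_6^12 + (1)·ω_6^16 + (-1)·ω_6^20

X[4] = 3.0000+1.7321i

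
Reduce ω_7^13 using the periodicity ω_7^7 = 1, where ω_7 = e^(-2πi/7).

Since ω_7^7 = 1, powers reduce modulo 7.
13 mod 7 = 6
So ω_7^13 = ω_7^6 = e^(-2πi·6/7)

ω_7^13 = ω_7^6 = 0.6235+0.7818i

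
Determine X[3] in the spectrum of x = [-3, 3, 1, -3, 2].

X[3] = Σ(n=0 to 4) x[n] · ω_5^(3n) where ω_5 = e^(-2πi/5)
= (-3)·ω_5^0 + (3)·ω_5^3 + (1)·ω_5^6 + (-3)·ω_5^9 + (2)·ω_5^12

X[3] = -7.6631-3.2164i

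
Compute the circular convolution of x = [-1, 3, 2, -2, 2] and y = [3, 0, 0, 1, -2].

(x ⊛ y)[n] = Σ(m=0 to 4) x[m] · y[(n-m) mod 5]

Computing each output sample:
(x ⊛ y)[0] = -7
(x ⊛ y)[1] = 3
(x ⊛ y)[2] = 12
(x ⊛ y)[3] = -11
(x ⊛ y)[4] = 11

x ⊛ y = [-7, 3, 12, -11, 11]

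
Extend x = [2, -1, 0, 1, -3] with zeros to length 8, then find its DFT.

Original 5-point DFT: [-1, -0.0451-1.3143i, 5.5451-2.1266i, 5.5451+2.1266i, -0.0451+1.3143i]
Zero-padded 8-point DFT provides frequency interpolation.

DFT_8([x, 0, ...]) = [-1, 3.5858, -1+2i, 6.4142, -1, 6.4142, -1-2i, 3.5858]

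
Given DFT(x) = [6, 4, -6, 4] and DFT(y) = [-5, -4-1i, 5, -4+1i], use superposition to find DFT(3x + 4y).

By linearity: DFT(3x + 4y) = 3·DFT(x) + 4·DFT(y)
= 3·[6, 4, -6, 4] + 4·[-5, -4-1i, 5, -4+1i]

Computing element-wise:
Z[0] = 3·(6) + 4·(-5) = -2
Z[1] = 3·(4) + 4·(-4-1i) = -4-4i
Z[2] = 3·(-6) + 4·(5) = 2
Z[3] = 3·(4) + 4·(-4+1i) = -4+4i

DFT(3x + 4y) = 3·X + 4·Y = [-2, -4-4i, 2, -4+4i]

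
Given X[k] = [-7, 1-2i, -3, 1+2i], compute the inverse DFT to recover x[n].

x[n] = (1/4) Σ(k=0 to 3) X[k] · e^(2πikn/4)

Computing each x[n]:
x[0] = -2
x[1] = 0
x[2] = -3
x[3] = -2

x = [-2, 0, -3, -2]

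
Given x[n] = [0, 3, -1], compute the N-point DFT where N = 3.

X[k] = Σ(n=0 to 2) x[n] · ω_3^(nk)
where ω_3 = e^(-2πi/3)

Computing each X[k]:
X[0] = 2
X[1] = -1.0000-3.4641i
X[2] = -1.0000+3.4641i

X = [2, -1.0000-3.4641i, -1.0000+3.4641i]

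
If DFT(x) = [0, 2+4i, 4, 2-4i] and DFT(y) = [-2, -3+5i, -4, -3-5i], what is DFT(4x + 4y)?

By linearity: DFT(4x + 4y) = 4·DFT(x) + 4·DFT(y)
= 4·[0, 2+4i, 4, 2-4i] + 4·[-2, -3+5i, -4, -3-5i]

Computing element-wise:
Z[0] = 4·(0) + 4·(-2) = -8
Z[1] = 4·(2+4i) + 4·(-3+5i) = -4+36i
Z[2] = 4·(4) + 4·(-4) = 0
Z[3] = 4·(2-4i) + 4·(-3-5i) = -4-36i

DFT(4x + 4y) = 4·X + 4·Y = [-8, -4+36i, 0, -4-36i]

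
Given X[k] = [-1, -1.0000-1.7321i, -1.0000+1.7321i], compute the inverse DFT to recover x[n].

x[n] = (1/3) Σ(k=0 to 2) X[k] · e^(2πikn/3)

Computing each x[n]:
x[0] = -1
x[1] = 1
x[2] = -1

x = [-1, 1, -1]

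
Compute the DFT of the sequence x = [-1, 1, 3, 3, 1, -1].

X[k] = Σ(n=0 to 5) x[n] · ω_6^(nk)
where ω_6 = e^(-2πi/6)

Computing each X[k]:
X[0] = 6
X[1] = -6.0000-3.4641i
X[2] = 0
X[3] = 0
X[4] = 0
X[5] = -6.0000+3.4641i

X = [6, -6.0000-3.4641i, 0, 0, 0, -6.0000+3.4641i]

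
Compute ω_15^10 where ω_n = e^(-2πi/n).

ω_15^10 = e^(-2πi·10/15)
= cos(-2π·10/15) + i·sin(-2π·10/15)
= cos(-20π/15) + i·sin(-20π/15)

ω_15^10 = cos(-20π/15) + i·sin(-20π/15) = -0.5000+0.8660i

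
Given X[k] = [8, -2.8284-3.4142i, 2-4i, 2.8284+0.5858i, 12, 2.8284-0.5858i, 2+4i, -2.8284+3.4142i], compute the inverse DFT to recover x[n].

x[n] = (1/8) Σ(k=0 to 7) X[k] · e^(2πikn/8)

Computing each x[n]:
x[0] = 3
x[1] = 0
x[2] = 3
x[3] = 0
x[4] = 3
x[5] = 1
x[6] = 1
x[7] = -3

x = [3, 0, 3, 0, 3, 1, 1, -3]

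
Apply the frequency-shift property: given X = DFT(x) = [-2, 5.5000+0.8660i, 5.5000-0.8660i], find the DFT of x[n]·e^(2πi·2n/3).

Modulation property: DFT(ω_3^(-2n)·x[n]) = X[(k-2) mod 3], so circularly shift X by 2 positions.

X[k-2] = [5.5000+0.8660i, 5.5000-0.8660i, -2]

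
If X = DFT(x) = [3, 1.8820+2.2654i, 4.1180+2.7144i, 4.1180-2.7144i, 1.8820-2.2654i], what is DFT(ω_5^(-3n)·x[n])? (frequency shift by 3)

Modulation property: DFT(ω_5^(-3n)·x[n]) = X[(k-3) mod 5], so circularly shift X by 3 positions.

X[k-3] = [4.1180+2.7144i, 4.1180-2.7144i, 1.8820-2.2654i, 3, 1.8820+2.2654i]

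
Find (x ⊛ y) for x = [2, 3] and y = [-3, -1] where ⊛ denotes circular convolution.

(x ⊛ y)[n] = Σ(m=0 to 1) x[m] · y[(n-m) mod 2]

Computing each output sample:
(x ⊛ y)[0] = -9
(x ⊛ y)[1] = -11

x ⊛ y = [-9, -11]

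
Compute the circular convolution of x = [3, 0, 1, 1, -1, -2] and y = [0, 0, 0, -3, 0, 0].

(x ⊛ y)[n] = Σ(m=0 to 5) x[m] · y[(n-m) mod 6]

Computing each output sample:
(x ⊛ y)[0] = -3
(x ⊛ y)[1] = 3
(x ⊛ y)[2] = 6
(x ⊛ y)[3] = -9
(x ⊛ y)[4] = 0
(x ⊛ y)[5] = -3

x ⊛ y = [-3, 3, 6, -9, 0, -3]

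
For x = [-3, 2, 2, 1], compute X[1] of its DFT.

X[1] = Σ(n=0 to 3) x[n] · ω_4^(1n) where ω_4 = e^(-2πi/4)
= (-3)·ω_4^0 + (2)·ω_4^1 + (2)·ω_4^2 + (1)·ω_4^3

X[1] = -5-1i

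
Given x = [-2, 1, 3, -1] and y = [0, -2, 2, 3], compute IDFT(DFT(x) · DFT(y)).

(x ⊛ y)[n] = Σ(m=0 to 3) x[m] · y[(n-m) mod 4]

Computing each output sample:
(x ⊛ y)[0] = 11
(x ⊛ y)[1] = 11
(x ⊛ y)[2] = -9
(x ⊛ y)[3] = -10

x ⊛ y = [11, 11, -9, -10]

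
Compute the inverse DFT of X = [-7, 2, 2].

x[n] = (1/3) Σ(k=0 to 2) X[k] · e^(2πikn/3)

Computing each x[n]:
x[0] = -1
x[1] = -3
x[2] = -3

x = [-1, -3, -3]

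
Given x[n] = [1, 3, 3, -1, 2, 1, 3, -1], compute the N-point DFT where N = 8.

X[k] = Σ(n=0 to 7) x[n] · ω_8^(nk)
where ω_8 = e^(-2πi/8)

Computing each X[k]:
X[0] = 11
X[1] = 0.4142-1.4142i
X[2] = -3-6i
X[3] = -2.4142-1.4142i
X[4] = 7
X[5] = -2.4142+1.4142i
X[6] = -3+6i
X[7] = 0.4142+1.4142i

X = [11, 0.4142-1.4142i, -3-6i, -2.4142-1.4142i, 7, -2.4142+1.4142i, -3+6i, 0.4142+1.4142i]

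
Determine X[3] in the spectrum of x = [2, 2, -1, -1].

X[3] = Σ(n=0 to 3) x[n] · ω_4^(3n) where ω_4 = e^(-2πi/4)
= (2)·ω_4^0 + (2)·ω_4^3 + (-1)·ω_4^6 + (-1)·ω_4^9

X[3] = 3+3i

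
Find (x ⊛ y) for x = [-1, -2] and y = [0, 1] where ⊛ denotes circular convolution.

(x ⊛ y)[n] = Σ(m=0 to 1) x[m] · y[(n-m) mod 2]

Computing each output sample:
(x ⊛ y)[0] = -2
(x ⊛ y)[1] = -1

x ⊛ y = [-2, -1]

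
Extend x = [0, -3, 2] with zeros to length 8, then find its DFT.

Original 3-point DFT: [-1, 0.5000+4.3301i, 0.5000-4.3301i]
Zero-padded 8-point DFT provides frequency interpolation.

DFT_8([x, 0, ...]) = [-1, -2.1213+0.1213i, -2+3i, 2.1213+4.1213i, 5, 2.1213-4.1213i, -2-3i, -2.1213-0.1213i]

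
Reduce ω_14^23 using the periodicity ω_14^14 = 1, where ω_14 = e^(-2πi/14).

Since ω_14^14 = 1, powers reduce modulo 14.
23 mod 14 = 9
So ω_14^23 = ω_14^9 = e^(-2πi·9/14)

ω_14^23 = ω_14^9 = -0.6235+0.7818i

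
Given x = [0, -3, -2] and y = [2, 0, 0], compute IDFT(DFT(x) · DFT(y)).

(x ⊛ y)[n] = Σ(m=0 to 2) x[m] · y[(n-m) mod 3]

Computing each output sample:
(x ⊛ y)[0] = 0
(x ⊛ y)[1] = -6
(x ⊛ y)[2] = -4

x ⊛ y = [0, -6, -4]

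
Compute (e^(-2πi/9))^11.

Since ω_9^9 = 1, powers reduce modulo 9.
11 mod 9 = 2
So ω_9^11 = ω_9^2 = e^(-2πi·2/9)

ω_9^11 = ω_9^2 = 0.1736-0.9848i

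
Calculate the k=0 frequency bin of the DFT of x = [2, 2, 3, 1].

X[0] = Σ(n=0 to 3) x[n] · ω_4^0 = Σ x[n]
= (2) + (2) + (3) + (1)

X[0] = 8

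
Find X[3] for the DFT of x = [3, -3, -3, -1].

X[3] = Σ(n=0 to 3) x[n] · ω_4^(3n) where ω_4 = e^(-2πi/4)
= (3)·ω_4^0 + (-3)·ω_4^3 + (-3)·ω_4^6 + (-1)·ω_4^9

X[3] = 6-2i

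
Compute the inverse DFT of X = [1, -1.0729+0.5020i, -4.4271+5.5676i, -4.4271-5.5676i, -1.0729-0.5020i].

x[n] = (1/5) Σ(k=0 to 4) X[k] · e^(2πikn/5)

Computing each x[n]:
x[0] = -2
x[1] = 0
x[2] = 2
x[3] = -2
x[4] = 3

x = [-2, 0, 2, -2, 3]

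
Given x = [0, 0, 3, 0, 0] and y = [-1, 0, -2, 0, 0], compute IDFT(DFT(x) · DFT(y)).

(x ⊛ y)[n] = Σ(m=0 to 4) x[m] · y[(n-m) mod 5]

Computing each output sample:
(x ⊛ y)[0] = 0
(x ⊛ y)[1] = 0
(x ⊛ y)[2] = -3
(x ⊛ y)[3] = 0
(x ⊛ y)[4] = -6

x ⊛ y = [0, 0, -3, 0, -6]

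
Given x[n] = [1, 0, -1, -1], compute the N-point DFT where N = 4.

X[k] = Σ(n=0 to 3) x[n] · ω_4^(nk)
where ω_4 = e^(-2πi/4)

Computing each X[k]:
X[0] = -1
X[1] = 2-1i
X[2] = 1
X[3] = 2+1i

X = [-1, 2-1i, 1, 2+1i]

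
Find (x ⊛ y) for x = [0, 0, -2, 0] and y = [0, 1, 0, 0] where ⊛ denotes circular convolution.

(x ⊛ y)[n] = Σ(m=0 to 3) x[m] · y[(n-m) mod 4]

Computing each output sample:
(x ⊛ y)[0] = 0
(x ⊛ y)[1] = 0
(x ⊛ y)[2] = 0
(x ⊛ y)[3] = -2

x ⊛ y = [0, 0, 0, -2]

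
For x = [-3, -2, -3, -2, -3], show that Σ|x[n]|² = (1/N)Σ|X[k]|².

Time domain:
Σ|x[n]|² = |-3|² + |-2|² + |-3|² + |-2|² + |-3|² = 35.0000

Frequency domain:
(1/5)Σ|X[k]|² = (1/5)(|-13|² + |-0.5000-0.3633i|² + |-0.5000-1.5388i|² + |-0.5000+1.5388i|² + |-0.5000+0.3633i|²) = (1/5)·175.0000 = 35.0000

Both sides agree, confirming Parseval's theorem.

Σ|x[n]|² = (1/N)Σ|X[k]|² = 35.0000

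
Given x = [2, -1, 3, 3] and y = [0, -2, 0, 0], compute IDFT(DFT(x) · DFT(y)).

(x ⊛ y)[n] = Σ(m=0 to 3) x[m] · y[(n-m) mod 4]

Computing each output sample:
(x ⊛ y)[0] = -6
(x ⊛ y)[1] = -4
(x ⊛ y)[2] = 2
(x ⊛ y)[3] = -6

x ⊛ y = [-6, -4, 2, -6]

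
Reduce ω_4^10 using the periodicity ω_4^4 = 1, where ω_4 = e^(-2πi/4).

Since ω_4^4 = 1, powers reduce modulo 4.
10 mod 4 = 2
So ω_4^10 = ω_4^2 = e^(-2πi·2/4)

ω_4^10 = ω_4^2 = -1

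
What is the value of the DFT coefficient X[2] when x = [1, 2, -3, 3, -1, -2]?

X[2] = Σ(n=0 to 5) x[n] · ω_6^(2n) where ω_6 = e^(-2πi/6)
= (1)·ω_6^0 + (2)·ω_6^2 + (-3)·ω_6^4 + (3)·ω_6^6 + (-1)·ω_6^8 + (-2)·ω_6^10

X[2] = 6.0000-5.1962i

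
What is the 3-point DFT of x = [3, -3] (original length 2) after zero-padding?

Original 2-point DFT: [0, 6]
Zero-padded 3-point DFT provides frequency interpolation.

DFT_3([x, 0, ...]) = [0, 4.5000+2.5981i, 4.5000-2.5981i]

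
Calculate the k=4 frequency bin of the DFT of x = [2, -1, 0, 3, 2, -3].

X[4] = Σ(n=0 to 5) x[n] · ω_6^(4n) where ω_6 = e^(-2πi/6)
= (2)·ω_6^0 + (-1)·ω_6^4 + (0)·ω_6^8 + (3)·ω_6^12 + (2)·ω_6^16 + (-3)·ω_6^20

X[4] = 6.0000+3.4641i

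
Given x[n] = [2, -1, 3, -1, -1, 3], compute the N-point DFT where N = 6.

X[k] = Σ(n=0 to 5) x[n] · ω_6^(nk)
where ω_6 = e^(-2πi/6)

Computing each X[k]:
X[0] = 5
X[1] = 3
X[2] = -1.0000+6.9282i
X[3] = 3
X[4] = -1.0000-6.9282i
X[5] = 3

X = [5, 3, -1.0000+6.9282i, 3, -1.0000-6.9282i, 3]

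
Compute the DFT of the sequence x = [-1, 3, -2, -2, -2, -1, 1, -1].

X[k] = Σ(n=0 to 7) x[n] · ω_8^(nk)
where ω_8 = e^(-2πi/8)

Computing each X[k]:
X[0] = -5
X[1] = 4.5355+0.8787i
X[2] = -2-5i
X[3] = -2.5355-5.1213i
X[4] = -3
X[5] = -2.5355+5.1213i
X[6] = -2+5i
X[7] = 4.5355-0.8787i

X = [-5, 4.5355+0.8787i, -2-5i, -2.5355-5.1213i, -3, -2.5355+5.1213i, -2+5i, 4.5355-0.8787i]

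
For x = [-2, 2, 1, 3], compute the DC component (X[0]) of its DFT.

X[0] = Σ(n=0 to 3) x[n] · ω_4^0 = Σ x[n]
= (-2) + (2) + (1) + (3)

X[0] = 4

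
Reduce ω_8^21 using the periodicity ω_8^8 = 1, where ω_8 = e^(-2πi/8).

Since ω_8^8 = 1, powers reduce modulo 8.
21 mod 8 = 5
So ω_8^21 = ω_8^5 = e^(-2πi·5/8)

ω_8^21 = ω_8^5 = -0.7071+0.7071i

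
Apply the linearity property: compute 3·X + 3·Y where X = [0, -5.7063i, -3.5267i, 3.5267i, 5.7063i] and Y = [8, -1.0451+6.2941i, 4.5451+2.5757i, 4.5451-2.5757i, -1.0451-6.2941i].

By linearity: DFT(3x + 3y) = 3·DFT(x) + 3·DFT(y)
= 3·[0, -5.7063i, -3.5267i, 3.5267i, 5.7063i] + 3·[8, -1.0451+6.2941i, 4.5451+2.5757i, 4.5451-2.5757i, -1.0451-6.2941i]

Computing element-wise:
Z[0] = 3·(0) + 3·(8) = 24
Z[1] = 3·(-5.7063i) + 3·(-1.0451+6.2941i) = -3.1353+1.7634i
Z[2] = 3·(-3.5267i) + 3·(4.5451+2.5757i) = 13.6353-2.8530i
Z[3] = 3·(3.5267i) + 3·(4.5451-2.5757i) = 13.6353+2.8530i
Z[4] = 3·(5.7063i) + 3·(-1.0451-6.2941i) = -3.1353-1.7634i

DFT(3x + 3y) = 3·X + 3·Y = [24, -3.1353+1.7634i, 13.6353-2.8530i, 13.6353+2.8530i, -3.1353-1.7634i]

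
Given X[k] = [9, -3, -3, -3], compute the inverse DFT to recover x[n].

x[n] = (1/4) Σ(k=0 to 3) X[k] · e^(2πikn/4)

Computing each x[n]:
x[0] = 0
x[1] = 3
x[2] = 3
x[3] = 3

x = [0, 3, 3, 3]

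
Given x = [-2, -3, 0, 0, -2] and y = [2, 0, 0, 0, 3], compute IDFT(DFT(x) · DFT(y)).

(x ⊛ y)[n] = Σ(m=0 to 4) x[m] · y[(n-m) mod 5]

Computing each output sample:
(x ⊛ y)[0] = -13
(x ⊛ y)[1] = -6
(x ⊛ y)[2] = 0
(x ⊛ y)[3] = -6
(x ⊛ y)[4] = -10

x ⊛ y = [-13, -6, 0, -6, -10]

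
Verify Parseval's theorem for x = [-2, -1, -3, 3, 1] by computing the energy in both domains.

Time domain:
Σ|x[n]|² = |-2|² + |-1|² + |-3|² + |3|² + |1|² = 24.0000

Frequency domain:
(1/5)Σ|X[k]|² = (1/5)(|-2|² + |-2.0000+5.4288i|² + |-2.0000-4.5308i|² + |-2.0000+4.5308i|² + |-2.0000-5.4288i|²) = (1/5)·120.0000 = 24.0000

Both sides agree, confirming Parseval's theorem.

Σ|x[n]|² = (1/N)Σ|X[k]|² = 24.0000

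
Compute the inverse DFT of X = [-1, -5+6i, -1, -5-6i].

x[n] = (1/4) Σ(k=0 to 3) X[k] · e^(2πikn/4)

Computing each x[n]:
x[0] = -3
x[1] = -3
x[2] = 2
x[3] = 3

x = [-3, -3, 2, 3]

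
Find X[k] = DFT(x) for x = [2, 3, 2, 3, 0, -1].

X[k] = Σ(n=0 to 5) x[n] · ω_6^(nk)
where ω_6 = e^(-2πi/6)

Computing each X[k]:
X[0] = 9
X[1] = -1.0000-5.1962i
X[2] = 3.0000-1.7321i
X[3] = -1
X[4] = 3.0000+1.7321i
X[5] = -1.0000+5.1962i

X = [9, -1.0000-5.1962i, 3.0000-1.7321i, -1, 3.0000+1.7321i, -1.0000+5.1962i]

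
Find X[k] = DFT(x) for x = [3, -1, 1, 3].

X[k] = Σ(n=0 to 3) x[n] · ω_4^(nk)
where ω_4 = e^(-2πi/4)

Computing each X[k]:
X[0] = 6
X[1] = 2+4i
X[2] = 2
X[3] = 2-4i

X = [6, 2+4i, 2, 2-4i]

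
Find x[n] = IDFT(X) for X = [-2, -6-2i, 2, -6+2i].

x[n] = (1/4) Σ(k=0 to 3) X[k] · e^(2πikn/4)

Computing each x[n]:
x[0] = -3
x[1] = 0
x[2] = 3
x[3] = -2

x = [-3, 0, 3, -2]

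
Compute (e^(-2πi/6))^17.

Since ω_6^6 = 1, powers reduce modulo 6.
17 mod 6 = 5
So ω_6^17 = ω_6^5 = e^(-2πi·5/6)

ω_6^17 = ω_6^5 = 0.5000+0.8660i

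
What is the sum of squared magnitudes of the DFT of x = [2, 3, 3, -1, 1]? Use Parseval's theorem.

Parseval: Σ|x[n]|² = (1/N)Σ|X[k]|², so Σ|X[k]|² = N·Σ|x[n]|² = 5·24.0000

Σ|X[k]|² = N·Σ|x[n]|² = 5·24.0000 = 120.0000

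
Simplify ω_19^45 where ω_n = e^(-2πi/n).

Since ω_19^19 = 1, powers reduce modulo 19.
45 mod 19 = 7
So ω_19^45 = ω_19^7 = e^(-2πi·7/19)

ω_19^45 = ω_19^7 = -0.6773-0.7357i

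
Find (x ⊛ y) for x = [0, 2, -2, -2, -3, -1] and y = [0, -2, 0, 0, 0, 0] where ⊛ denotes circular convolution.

(x ⊛ y)[n] = Σ(m=0 to 5) x[m] · y[(n-m) mod 6]

Computing each output sample:
(x ⊛ y)[0] = 2
(x ⊛ y)[1] = 0
(x ⊛ y)[2] = -4
(x ⊛ y)[3] = 4
(x ⊛ y)[4] = 4
(x ⊛ y)[5] = 6

x ⊛ y = [2, 0, -4, 4, 4, 6]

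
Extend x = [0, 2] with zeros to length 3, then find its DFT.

Original 2-point DFT: [2, -2]
Zero-padded 3-point DFT provides frequency interpolation.

DFT_3([x, 0, ...]) = [2, -1.0000-1.7321i, -1.0000+1.7321i]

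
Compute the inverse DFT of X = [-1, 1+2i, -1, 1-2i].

x[n] = (1/4) Σ(k=0 to 3) X[k] · e^(2πikn/4)

Computing each x[n]:
x[0] = 0
x[1] = -1
x[2] = -1
x[3] = 1

x = [0, -1, -1, 1]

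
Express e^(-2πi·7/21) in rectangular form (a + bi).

ω_21^7 = e^(-2πi·7/21)
= cos(-2π·7/21) + i·sin(-2π·7/21)
= cos(-14π/21) + i·sin(-14π/21)

ω_21^7 = cos(-14π/21) + i·sin(-14π/21) = -0.5000-0.8660i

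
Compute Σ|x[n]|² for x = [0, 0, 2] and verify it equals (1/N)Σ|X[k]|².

Time domain:
Σ|x[n]|² = |0|² + |0|² + |2|² = 4.0000

Frequency domain:
(1/3)Σ|X[k]|² = (1/3)(|2|² + |-1.0000+1.7321i|² + |-1.0000-1.7321i|²) = (1/3)·12.0000 = 4.0000

Both sides agree, confirming Parseval's theorem.

Σ|x[n]|² = (1/N)Σ|X[k]|² = 4.0000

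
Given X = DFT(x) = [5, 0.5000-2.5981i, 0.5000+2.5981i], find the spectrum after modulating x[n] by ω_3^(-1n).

Modulation property: DFT(ω_3^(-1n)·x[n]) = X[(k-1) mod 3], so circularly shift X by 1 positions.

X[k-1] = [0.5000+2.5981i, 5, 0.5000-2.5981i]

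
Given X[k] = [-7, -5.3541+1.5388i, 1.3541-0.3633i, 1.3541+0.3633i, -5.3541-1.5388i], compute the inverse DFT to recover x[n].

x[n] = (1/5) Σ(k=0 to 4) X[k] · e^(2πikn/5)

Computing each x[n]:
x[0] = -3
x[1] = -3
x[2] = 0
x[3] = 1
x[4] = -2

x = [-3, -3, 0, 1, -2]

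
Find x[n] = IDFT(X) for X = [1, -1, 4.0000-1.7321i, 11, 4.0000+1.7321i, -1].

x[n] = (1/6) Σ(k=0 to 5) X[k] · e^(2πikn/6)

Computing each x[n]:
x[0] = 3
x[1] = -2
x[2] = 1
x[3] = 0
x[4] = 2
x[5] = -3

x = [3, -2, 1, 0, 2, -3]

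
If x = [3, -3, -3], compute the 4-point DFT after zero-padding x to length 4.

Original 3-point DFT: [-3, 6, 6]
Zero-padded 4-point DFT provides frequency interpolation.

DFT_4([x, 0, ...]) = [-3, 6+3i, 3, 6-3i]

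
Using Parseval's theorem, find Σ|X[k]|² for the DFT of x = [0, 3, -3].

Parseval: Σ|x[n]|² = (1/N)Σ|X[k]|², so Σ|X[k]|² = N·Σ|x[n]|² = 3·18.0000

Σ|X[k]|² = N·Σ|x[n]|² = 3·18.0000 = 54.0000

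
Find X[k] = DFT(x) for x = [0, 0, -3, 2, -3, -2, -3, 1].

X[k] = Σ(n=0 to 7) x[n] · ω_8^(nk)
where ω_8 = e^(-2πi/8)

Computing each X[k]:
X[0] = -8
X[1] = 3.7071-2.1213i
X[2] = 3+5i
X[3] = 2.2929-2.1213i
X[4] = -10
X[5] = 2.2929+2.1213i
X[6] = 3-5i
X[7] = 3.7071+2.1213i

X = [-8, 3.7071-2.1213i, 3+5i, 2.2929-2.1213i, -10, 2.2929+2.1213i, 3-5i, 3.7071+2.1213i]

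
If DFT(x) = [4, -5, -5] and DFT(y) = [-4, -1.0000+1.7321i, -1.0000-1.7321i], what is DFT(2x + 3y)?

By linearity: DFT(2x + 3y) = 2·DFT(x) + 3·DFT(y)
= 2·[4, -5, -5] + 3·[-4, -1.0000+1.7321i, -1.0000-1.7321i]

Computing element-wise:
Z[0] = 2·(4) + 3·(-4) = -4
Z[1] = 2·(-5) + 3·(-1.0000+1.7321i) = -13.0000+5.1963i
Z[2] = 2·(-5) + 3·(-1.0000-1.7321i) = -13.0000-5.1963i

DFT(2x + 3y) = 2·X + 3·Y = [-4, -13.0000+5.1963i, -13.0000-5.1963i]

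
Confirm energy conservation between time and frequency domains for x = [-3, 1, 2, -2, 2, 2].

Time domain:
Σ|x[n]|² = |-3|² + |1|² + |2|² + |-2|² + |2|² + |2|² = 26.0000

Frequency domain:
(1/6)Σ|X[k]|² = (1/6)(|2|² + |-1.5000+0.8660i|² + |-8.5000+0.8660i|² + |0|² + |-8.5000-0.8660i|² + |-1.5000-0.8660i|²) = (1/6)·156.0000 = 26.0000

Both sides agree, confirming Parseval's theorem.

Σ|x[n]|² = (1/N)Σ|X[k]|² = 26.0000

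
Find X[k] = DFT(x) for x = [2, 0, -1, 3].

X[k] = Σ(n=0 to 3) x[n] · ω_4^(nk)
where ω_4 = e^(-2πi/4)

Computing each X[k]:
X[0] = 4
X[1] = 3+3i
X[2] = -2
X[3] = 3-3i

X = [4, 3+3i, -2, 3-3i]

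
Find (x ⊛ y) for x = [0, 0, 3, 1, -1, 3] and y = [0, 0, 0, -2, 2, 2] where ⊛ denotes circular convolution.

(x ⊛ y)[n] = Σ(m=0 to 5) x[m] · y[(n-m) mod 6]

Computing each output sample:
(x ⊛ y)[0] = 4
(x ⊛ y)[1] = 10
(x ⊛ y)[2] = -6
(x ⊛ y)[3] = 4
(x ⊛ y)[4] = 6
(x ⊛ y)[5] = -6

x ⊛ y = [4, 10, -6, 4, 6, -6]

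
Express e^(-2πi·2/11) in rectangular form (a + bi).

ω_11^2 = e^(-2πi·2/11)
= cos(-2π·2/11) + i·sin(-2π·2/11)
= cos(-4π/11) + i·sin(-4π/11)

ω_11^2 = cos(-4π/11) + i·sin(-4π/11) = 0.4154-0.9096i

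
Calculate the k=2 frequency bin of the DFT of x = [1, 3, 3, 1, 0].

X[2] = Σ(n=0 to 4) x[n] · ω_5^(2n) where ω_5 = e^(-2πi/5)
= (1)·ω_5^0 + (3)·ω_5^2 + (3)·ω_5^4 + (1)·ω_5^6 + (0)·ω_5^8

X[2] = -0.1910+0.1388i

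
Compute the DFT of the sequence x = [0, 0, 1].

X[k] = Σ(n=0 to 2) x[n] · ω_3^(nk)
where ω_3 = e^(-2πi/3)

Computing each X[k]:
X[0] = 1
X[1] = -0.5000+0.8660i
X[2] = -0.5000-0.8660i

X = [1, -0.5000+0.8660i, -0.5000-0.8660i]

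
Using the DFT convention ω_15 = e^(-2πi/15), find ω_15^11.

ω_15^11 = e^(-2πi·11/15)
= cos(-2π·11/15) + i·sin(-2π·11/15)
= cos(-22π/15) + i·sin(-22π/15)

ω_15^11 = cos(-22π/15) + i·sin(-22π/15) = -0.1045+0.9945i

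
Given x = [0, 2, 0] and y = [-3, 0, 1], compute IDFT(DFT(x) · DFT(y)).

(x ⊛ y)[n] = Σ(m=0 to 2) x[m] · y[(n-m) mod 3]

Computing each output sample:
(x ⊛ y)[0] = 2
(x ⊛ y)[1] = -6
(x ⊛ y)[2] = 0

x ⊛ y = [2, -6, 0]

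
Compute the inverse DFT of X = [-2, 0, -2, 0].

x[n] = (1/4) Σ(k=0 to 3) X[k] · e^(2πikn/4)

Computing each x[n]:
x[0] = -1
x[1] = 0
x[2] = -1
x[3] = 0

x = [-1, 0, -1, 0]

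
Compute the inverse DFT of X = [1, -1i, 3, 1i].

x[n] = (1/4) Σ(k=0 to 3) X[k] · e^(2πikn/4)

Computing each x[n]:
x[0] = 1
x[1] = 0
x[2] = 1
x[3] = -1

x = [1, 0, 1, -1]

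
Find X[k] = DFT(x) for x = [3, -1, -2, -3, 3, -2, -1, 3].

X[k] = Σ(n=0 to 7) x[n] · ω_8^(nk)
where ω_8 = e^(-2πi/8)

Computing each X[k]:
X[0] = 0
X[1] = 4.9497+4.5355i
X[2] = 9+3i
X[3] = -4.9497+2.5355i
X[4] = 6
X[5] = -4.9497-2.5355i
X[6] = 9-3i
X[7] = 4.9497-4.5355i

X = [0, 4.9497+4.5355i, 9+3i, -4.9497+2.5355i, 6, -4.9497-2.5355i, 9-3i, 4.9497-4.5355i]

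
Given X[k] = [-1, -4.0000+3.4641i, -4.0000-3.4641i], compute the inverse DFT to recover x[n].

x[n] = (1/3) Σ(k=0 to 2) X[k] · e^(2πikn/3)

Computing each x[n]:
x[0] = -3
x[1] = -1
x[2] = 3

x = [-3, -1, 3]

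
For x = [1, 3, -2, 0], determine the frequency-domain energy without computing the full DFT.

Parseval: Σ|x[n]|² = (1/N)Σ|X[k]|², so Σ|X[k]|² = N·Σ|x[n]|² = 4·14.0000

Σ|X[k]|² = N·Σ|x[n]|² = 4·14.0000 = 56.0000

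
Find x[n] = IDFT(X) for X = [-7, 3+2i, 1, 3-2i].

x[n] = (1/4) Σ(k=0 to 3) X[k] · e^(2πikn/4)

Computing each x[n]:
x[0] = 0
x[1] = -3
x[2] = -3
x[3] = -1

x = [0, -3, -3, -1]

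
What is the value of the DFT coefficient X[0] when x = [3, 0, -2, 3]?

X[0] = Σ(n=0 to 3) x[n] · ω_4^0 = Σ x[n]
= (3) + (0) + (-2) + (3)

X[0] = 4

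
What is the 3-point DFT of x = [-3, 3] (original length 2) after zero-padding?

Original 2-point DFT: [0, -6]
Zero-padded 3-point DFT provides frequency interpolation.

DFT_3([x, 0, ...]) = [0, -4.5000-2.5981i, -4.5000+2.5981i]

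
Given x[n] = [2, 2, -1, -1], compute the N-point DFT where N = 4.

X[k] = Σ(n=0 to 3) x[n] · ω_4^(nk)
where ω_4 = e^(-2πi/4)

Computing each X[k]:
X[0] = 2
X[1] = 3-3i
X[2] = 0
X[3] = 3+3i

X = [2, 3-3i, 0, 3+3i]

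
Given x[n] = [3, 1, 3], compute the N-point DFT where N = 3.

X[k] = Σ(n=0 to 2) x[n] · ω_3^(nk)
where ω_3 = e^(-2πi/3)

Computing each X[k]:
X[0] = 7
X[1] = 1.0000+1.7321i
X[2] = 1.0000-1.7321i

X = [7, 1.0000+1.7321i, 1.0000-1.7321i]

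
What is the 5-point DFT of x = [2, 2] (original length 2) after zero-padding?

Original 2-point DFT: [4, 0]
Zero-padded 5-point DFT provides frequency interpolation.

DFT_5([x, 0, ...]) = [4, 2.6180-1.9021i, 0.3820-1.1756i, 0.3820+1.1756i, 2.6180+1.9021i]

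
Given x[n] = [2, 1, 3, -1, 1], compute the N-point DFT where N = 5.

X[k] = Σ(n=0 to 4) x[n] · ω_5^(nk)
where ω_5 = e^(-2πi/5)

Computing each X[k]:
X[0] = 6
X[1] = 1.0000-2.3511i
X[2] = 1.0000+3.8042i
X[3] = 1.0000-3.8042i
X[4] = 1.0000+2.3511i

X = [6, 1.0000-2.3511i, 1.0000+3.8042i, 1.0000-3.8042i, 1.0000+2.3511i]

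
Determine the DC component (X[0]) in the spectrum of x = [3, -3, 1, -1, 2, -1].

X[0] = Σ(n=0 to 5) x[n] · ω_6^0 = Σ x[n]
= (3) + (-3) + (1) + (-1) + (2) + (-1)

X[0] = 1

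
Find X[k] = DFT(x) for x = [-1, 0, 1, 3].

X[k] = Σ(n=0 to 3) x[n] · ω_4^(nk)
where ω_4 = e^(-2πi/4)

Computing each X[k]:
X[0] = 3
X[1] = -2+3i
X[2] = -3
X[3] = -2-3i

X = [3, -2+3i, -3, -2-3i]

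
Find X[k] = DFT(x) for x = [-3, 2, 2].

X[k] = Σ(n=0 to 2) x[n] · ω_3^(nk)
where ω_3 = e^(-2πi/3)

Computing each X[k]:
X[0] = 1
X[1] = -5
X[2] = -5

X = [1, -5, -5]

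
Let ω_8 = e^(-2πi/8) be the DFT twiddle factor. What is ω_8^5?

ω_8^5 = e^(-2πi·5/8)
= cos(-2π·5/8) + i·sin(-2π·5/8)
= cos(-10π/8) + i·sin(-10π/8)

ω_8^5 = cos(-10π/8) + i·sin(-10π/8) = -0.7071+0.7071i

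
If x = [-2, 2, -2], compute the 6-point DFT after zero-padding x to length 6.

Original 3-point DFT: [-2, -2.0000-3.4641i, -2.0000+3.4641i]
Zero-padded 6-point DFT provides frequency interpolation.

DFT_6([x, 0, ...]) = [-2, 0, -2.0000-3.4641i, -6, -2.0000+3.4641i, 0]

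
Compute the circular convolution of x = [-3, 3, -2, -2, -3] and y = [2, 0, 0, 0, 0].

(x ⊛ y)[n] = Σ(m=0 to 4) x[m] · y[(n-m) mod 5]

Computing each output sample:
(x ⊛ y)[0] = -6
(x ⊛ y)[1] = 6
(x ⊛ y)[2] = -4
(x ⊛ y)[3] = -4
(x ⊛ y)[4] = -6

x ⊛ y = [-6, 6, -4, -4, -6]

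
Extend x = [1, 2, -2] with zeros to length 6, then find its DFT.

Original 3-point DFT: [1, 1.0000-3.4641i, 1.0000+3.4641i]
Zero-padded 6-point DFT provides frequency interpolation.

DFT_6([x, 0, ...]) = [1, 3, 1.0000-3.4641i, -3, 1.0000+3.4641i, 3]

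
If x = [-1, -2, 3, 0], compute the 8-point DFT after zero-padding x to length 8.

Original 4-point DFT: [0, -4+2i, 4, -4-2i]
Zero-padded 8-point DFT provides frequency interpolation.

DFT_8([x, 0, ...]) = [0, -2.4142-1.5858i, -4+2i, 0.4142+4.4142i, 4, 0.4142-4.4142i, -4-2i, -2.4142+1.5858i]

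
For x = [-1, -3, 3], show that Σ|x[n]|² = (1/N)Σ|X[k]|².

Time domain:
Σ|x[n]|² = |-1|² + |-3|² + |3|² = 19.0000

Frequency domain:
(1/3)Σ|X[k]|² = (1/3)(|-1|² + |-1.0000+5.1962i|² + |-1.0000-5.1962i|²) = (1/3)·57.0000 = 19.0000

Both sides agree, confirming Parseval's theorem.

Σ|x[n]|² = (1/N)Σ|X[k]|² = 19.0000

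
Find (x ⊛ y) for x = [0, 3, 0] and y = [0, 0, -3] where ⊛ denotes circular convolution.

(x ⊛ y)[n] = Σ(m=0 to 2) x[m] · y[(n-m) mod 3]

Computing each output sample:
(x ⊛ y)[0] = -9
(x ⊛ y)[1] = 0
(x ⊛ y)[2] = 0

x ⊛ y = [-9, 0, 0]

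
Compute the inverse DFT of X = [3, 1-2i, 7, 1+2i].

x[n] = (1/4) Σ(k=0 to 3) X[k] · e^(2πikn/4)

Computing each x[n]:
x[0] = 3
x[1] = 0
x[2] = 2
x[3] = -2

x = [3, 0, 2, -2]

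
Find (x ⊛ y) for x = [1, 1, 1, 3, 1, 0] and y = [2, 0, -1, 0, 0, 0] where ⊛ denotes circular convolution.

(x ⊛ y)[n] = Σ(m=0 to 5) x[m] · y[(n-m) mod 6]

Computing each output sample:
(x ⊛ y)[0] = 1
(x ⊛ y)[1] = 2
(x ⊛ y)[2] = 1
(x ⊛ y)[3] = 5
(x ⊛ y)[4] = 1
(x ⊛ y)[5] = -3

x ⊛ y = [1, 2, 1, 5, 1, -3]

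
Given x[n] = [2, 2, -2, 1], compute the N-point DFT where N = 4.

X[k] = Σ(n=0 to 3) x[n] · ω_4^(nk)
where ω_4 = e^(-2πi/4)

Computing each X[k]:
X[0] = 3
X[1] = 4-1i
X[2] = -3
X[3] = 4+1i

X = [3, 4-1i, -3, 4+1i]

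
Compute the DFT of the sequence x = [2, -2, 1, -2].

X[k] = Σ(n=0 to 3) x[n] · ω_4^(nk)
where ω_4 = e^(-2πi/4)

Computing each X[k]:
X[0] = -1
X[1] = 1
X[2] = 7
X[3] = 1

X = [-1, 1, 7, 1]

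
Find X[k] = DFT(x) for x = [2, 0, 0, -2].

X[k] = Σ(n=0 to 3) x[n] · ω_4^(nk)
where ω_4 = e^(-2πi/4)

Computing each X[k]:
X[0] = 0
X[1] = 2-2i
X[2] = 4
X[3] = 2+2i

X = [0, 2-2i, 4, 2+2i]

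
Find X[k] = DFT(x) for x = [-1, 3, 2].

X[k] = Σ(n=0 to 2) x[n] · ω_3^(nk)
where ω_3 = e^(-2πi/3)

Computing each X[k]:
X[0] = 4
X[1] = -3.5000-0.8660i
X[2] = -3.5000+0.8660i

X = [4, -3.5000-0.8660i, -3.5000+0.8660i]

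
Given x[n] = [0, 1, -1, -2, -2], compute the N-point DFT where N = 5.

X[k] = Σ(n=0 to 4) x[n] · ω_5^(nk)
where ω_5 = e^(-2πi/5)

Computing each X[k]:
X[0] = -4
X[1] = 2.1180-3.4410i
X[2] = -0.1180-0.8123i
X[3] = -0.1180+0.8123i
X[4] = 2.1180+3.4410i

X = [-4, 2.1180-3.4410i, -0.1180-0.8123i, -0.1180+0.8123i, 2.1180+3.4410i]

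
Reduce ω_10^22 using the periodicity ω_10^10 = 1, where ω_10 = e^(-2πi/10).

Since ω_10^10 = 1, powers reduce modulo 10.
22 mod 10 = 2
So ω_10^22 = ω_10^2 = e^(-2πi·2/10)

ω_10^22 = ω_10^2 = 0.3090-0.9511i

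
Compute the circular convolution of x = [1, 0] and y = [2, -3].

(x ⊛ y)[n] = Σ(m=0 to 1) x[m] · y[(n-m) mod 2]

Computing each output sample:
(x ⊛ y)[0] = 2
(x ⊛ y)[1] = -3

x ⊛ y = [2, -3]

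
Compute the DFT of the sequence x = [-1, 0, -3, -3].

X[k] = Σ(n=0 to 3) x[n] · ω_4^(nk)
where ω_4 = e^(-2πi/4)

Computing each X[k]:
X[0] = -7
X[1] = 2-3i
X[2] = -1
X[3] = 2+3i

X = [-7, 2-3i, -1, 2+3i]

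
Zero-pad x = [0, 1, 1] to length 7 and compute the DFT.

Original 3-point DFT: [2, -1, -1]
Zero-padded 7-point DFT provides frequency interpolation.

DFT_7([x, 0, ...]) = [2, 0.4010-1.7568i, -1.1235-0.5410i, -0.2775+0.3479i, -0.2775-0.3479i, -1.1235+0.5410i, 0.4010+1.7568i]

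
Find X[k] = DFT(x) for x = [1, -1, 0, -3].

X[k] = Σ(n=0 to 3) x[n] · ω_4^(nk)
where ω_4 = e^(-2πi/4)

Computing each X[k]:
X[0] = -3
X[1] = 1-2i
X[2] = 5
X[3] = 1+2i

X = [-3, 1-2i, 5, 1+2i]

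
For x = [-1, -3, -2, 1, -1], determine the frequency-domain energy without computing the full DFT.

Parseval: Σ|x[n]|² = (1/N)Σ|X[k]|², so Σ|X[k]|² = N·Σ|x[n]|² = 5·16.0000

Σ|X[k]|² = N·Σ|x[n]|² = 5·16.0000 = 80.0000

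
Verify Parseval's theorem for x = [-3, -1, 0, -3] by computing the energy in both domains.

Time domain:
Σ|x[n]|² = |-3|² + |-1|² + |0|² + |-3|² = 19.0000

Frequency domain:
(1/4)Σ|X[k]|² = (1/4)(|-7|² + |-3-2i|² + |1|² + |-3+2i|²) = (1/4)·76.0000 = 19.0000

Both sides agree, confirming Parseval's theorem.

Σ|x[n]|² = (1/N)Σ|X[k]|² = 19.0000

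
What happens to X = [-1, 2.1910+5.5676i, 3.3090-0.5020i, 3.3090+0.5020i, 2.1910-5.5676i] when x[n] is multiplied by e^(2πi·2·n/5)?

Modulation property: DFT(ω_5^(-2n)·x[n]) = X[(k-2) mod 5], so circularly shift X by 2 positions.

X[k-2] = [3.3090+0.5020i, 2.1910-5.5676i, -1, 2.1910+5.5676i, 3.3090-0.5020i]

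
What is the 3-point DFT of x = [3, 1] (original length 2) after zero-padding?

Original 2-point DFT: [4, 2]
Zero-padded 3-point DFT provides frequency interpolation.

DFT_3([x, 0, ...]) = [4, 2.5000-0.8660i, 2.5000+0.8660i]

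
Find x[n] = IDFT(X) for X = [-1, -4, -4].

x[n] = (1/3) Σ(k=0 to 2) X[k] · e^(2πikn/3)

Computing each x[n]:
x[0] = -3
x[1] = 1
x[2] = 1

x = [-3, 1, 1]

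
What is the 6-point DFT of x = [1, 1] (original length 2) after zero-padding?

Original 2-point DFT: [2, 0]
Zero-padded 6-point DFT provides frequency interpolation.

DFT_6([x, 0, ...]) = [2, 1.5000-0.8660i, 0.5000-0.8660i, 0, 0.5000+0.8660i, 1.5000+0.8660i]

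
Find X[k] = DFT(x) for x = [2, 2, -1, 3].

X[k] = Σ(n=0 to 3) x[n] · ω_4^(nk)
where ω_4 = e^(-2πi/4)

Computing each X[k]:
X[0] = 6
X[1] = 3+1i
X[2] = -4
X[3] = 3-1i

X = [6, 3+1i, -4, 3-1i]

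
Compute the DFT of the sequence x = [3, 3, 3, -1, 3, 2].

X[k] = Σ(n=0 to 5) x[n] · ω_6^(nk)
where ω_6 = e^(-2πi/6)

Computing each X[k]:
X[0] = 13
X[1] = 3.5000-0.8660i
X[2] = -3.5000-0.8660i
X[3] = 5
X[4] = -3.5000+0.8660i
X[5] = 3.5000+0.8660i

X = [13, 3.5000-0.8660i, -3.5000-0.8660i, 5, -3.5000+0.8660i, 3.5000+0.8660i]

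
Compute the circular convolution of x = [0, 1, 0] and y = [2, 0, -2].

(x ⊛ y)[n] = Σ(m=0 to 2) x[m] · y[(n-m) mod 3]

Computing each output sample:
(x ⊛ y)[0] = -2
(x ⊛ y)[1] = 2
(x ⊛ y)[2] = 0

x ⊛ y = [-2, 2, 0]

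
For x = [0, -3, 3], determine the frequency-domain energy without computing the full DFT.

Parseval: Σ|x[n]|² = (1/N)Σ|X[k]|², so Σ|X[k]|² = N·Σ|x[n]|² = 3·18.0000

Σ|X[k]|² = N·Σ|x[n]|² = 3·18.0000 = 54.0000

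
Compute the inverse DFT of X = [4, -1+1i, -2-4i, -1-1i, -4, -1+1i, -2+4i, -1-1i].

x[n] = (1/8) Σ(k=0 to 7) X[k] · e^(2πikn/8)

Computing each x[n]:
x[0] = -1
x[1] = 2
x[2] = 0
x[3] = 0
x[4] = 0
x[5] = 2
x[6] = 1
x[7] = 0

x = [-1, 2, 0, 0, 0, 2, 1, 0]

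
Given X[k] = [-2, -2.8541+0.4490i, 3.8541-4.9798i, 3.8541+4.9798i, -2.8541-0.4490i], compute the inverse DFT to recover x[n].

x[n] = (1/5) Σ(k=0 to 4) X[k] · e^(2πikn/5)

Computing each x[n]:
x[0] = 0
x[1] = -1
x[2] = -1
x[3] = 3
x[4] = -3

x = [0, -1, -1, 3, -3]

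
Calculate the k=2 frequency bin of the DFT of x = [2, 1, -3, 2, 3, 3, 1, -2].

X[2] = Σ(n=0 to 7) x[n] · ω_8^(2n) where ω_8 = e^(-2πi/8)
= (2)·ω_8^0 + (1)·ω_8^2 + (-3)·ω_8^4 + (2)·ω_8^6 + (3)·ω_8^8 + (3)·ω_8^10 + (1)·ω_8^12 + (-2)·ω_8^14

X[2] = 7-4i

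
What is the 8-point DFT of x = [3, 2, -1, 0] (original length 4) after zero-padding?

Original 4-point DFT: [4, 4-2i, 0, 4+2i]
Zero-padded 8-point DFT provides frequency interpolation.

DFT_8([x, 0, ...]) = [4, 4.4142-0.4142i, 4-2i, 1.5858-2.4142i, 0, 1.5858+2.4142i, 4+2i, 4.4142+0.4142i]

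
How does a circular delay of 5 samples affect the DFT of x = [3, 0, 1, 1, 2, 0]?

Time shift by 5: X_shifted[k] = ω_6^(5k) · X[k]
Shifted x = [0, 1, 1, 2, 0, 3]

DFT(x[n-5]) = [7, -0.5000+0.8660i, -0.5000+2.5981i, -5, -0.5000-2.5981i, -0.5000-0.8660i]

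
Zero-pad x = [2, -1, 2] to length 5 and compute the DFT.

Original 3-point DFT: [3, 1.5000+2.5981i, 1.5000-2.5981i]
Zero-padded 5-point DFT provides frequency interpolation.

DFT_5([x, 0, ...]) = [3, 0.0729-0.2245i, 3.4271+2.4899i, 3.4271-2.4899i, 0.0729+0.2245i]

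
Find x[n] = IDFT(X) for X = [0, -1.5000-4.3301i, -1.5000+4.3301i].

x[n] = (1/3) Σ(k=0 to 2) X[k] · e^(2πikn/3)

Computing each x[n]:
x[0] = -1
x[1] = 3
x[2] = -2

x = [-1, 3, -2]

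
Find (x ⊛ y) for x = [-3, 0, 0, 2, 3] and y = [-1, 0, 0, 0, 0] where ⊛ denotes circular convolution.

(x ⊛ y)[n] = Σ(m=0 to 4) x[m] · y[(n-m) mod 5]

Computing each output sample:
(x ⊛ y)[0] = 3
(x ⊛ y)[1] = 0
(x ⊛ y)[2] = 0
(x ⊛ y)[3] = -2
(x ⊛ y)[4] = -3

x ⊛ y = [3, 0, 0, -2, -3]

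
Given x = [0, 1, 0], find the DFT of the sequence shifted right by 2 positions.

Time shift by 2: X_shifted[k] = ω_3^(2k) · X[k]
Shifted x = [1, 0, 0]

DFT(x[n-2]) = [1, 1, 1]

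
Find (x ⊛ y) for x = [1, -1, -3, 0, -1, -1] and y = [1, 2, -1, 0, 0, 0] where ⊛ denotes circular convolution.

(x ⊛ y)[n] = Σ(m=0 to 5) x[m] · y[(n-m) mod 6]

Computing each output sample:
(x ⊛ y)[0] = 0
(x ⊛ y)[1] = 2
(x ⊛ y)[2] = -6
(x ⊛ y)[3] = -5
(x ⊛ y)[4] = 2
(x ⊛ y)[5] = -3

x ⊛ y = [0, 2, -6, -5, 2, -3]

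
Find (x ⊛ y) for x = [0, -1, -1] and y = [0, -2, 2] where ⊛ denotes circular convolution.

(x ⊛ y)[n] = Σ(m=0 to 2) x[m] · y[(n-m) mod 3]

Computing each output sample:
(x ⊛ y)[0] = 0
(x ⊛ y)[1] = -2
(x ⊛ y)[2] = 2

x ⊛ y = [0, -2, 2]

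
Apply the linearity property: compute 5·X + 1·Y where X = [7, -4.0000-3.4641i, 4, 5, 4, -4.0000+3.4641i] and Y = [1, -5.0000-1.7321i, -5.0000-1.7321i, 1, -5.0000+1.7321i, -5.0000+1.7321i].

By linearity: DFT(5x + 1y) = 5·DFT(x) + 1·DFT(y)
= 5·[7, -4.0000-3.4641i, 4, 5, 4, -4.0000+3.4641i] + 1·[1, -5.0000-1.7321i, -5.0000-1.7321i, 1, -5.0000+1.7321i, -5.0000+1.7321i]

Computing element-wise:
Z[0] = 5·(7) + 1·(1) = 36
Z[1] = 5·(-4.0000-3.4641i) + 1·(-5.0000-1.7321i) = -25.0000-19.0526i
Z[2] = 5·(4) + 1·(-5.0000-1.7321i) = 15.0000-1.7321i
Z[3] = 5·(5) + 1·(1) = 26
Z[4] = 5·(4) + 1·(-5.0000+1.7321i) = 15.0000+1.7321i
Z[5] = 5·(-4.0000+3.4641i) + 1·(-5.0000+1.7321i) = -25.0000+19.0526i

DFT(5x + 1y) = 5·X + 1·Y = [36, -25.0000-19.0526i, 15.0000-1.7321i, 26, 15.0000+1.7321i, -25.0000+19.0526i]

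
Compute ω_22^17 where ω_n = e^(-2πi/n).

ω_22^17 = e^(-2πi·17/22)
= cos(-2π·17/22) + i·sin(-2π·17/22)
= cos(-34π/22) + i·sin(-34π/22)

ω_22^17 = cos(-34π/22) + i·sin(-34π/22) = 0.1423+0.9898i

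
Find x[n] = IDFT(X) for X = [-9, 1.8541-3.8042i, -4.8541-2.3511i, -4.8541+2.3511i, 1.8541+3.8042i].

x[n] = (1/5) Σ(k=0 to 4) X[k] · e^(2πikn/5)

Computing each x[n]:
x[0] = -3
x[1] = 2
x[2] = -3
x[3] = -3
x[4] = -2

x = [-3, 2, -3, -3, -2]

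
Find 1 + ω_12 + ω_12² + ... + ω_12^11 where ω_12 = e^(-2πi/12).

Sum of all nth roots of unity equals 0 for n > 1 (geometric series with r ≠ 1).

0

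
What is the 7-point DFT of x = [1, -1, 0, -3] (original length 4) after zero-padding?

Original 4-point DFT: [-3, 1-2i, 5, 1+2i]
Zero-padded 7-point DFT provides frequency interpolation.

DFT_7([x, 0, ...]) = [-3, 3.0794+2.0835i, -0.6479-1.3706i, 2.5685+3.3587i, 2.5685-3.3587i, -0.6479+1.3706i, 3.0794-2.0835i]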